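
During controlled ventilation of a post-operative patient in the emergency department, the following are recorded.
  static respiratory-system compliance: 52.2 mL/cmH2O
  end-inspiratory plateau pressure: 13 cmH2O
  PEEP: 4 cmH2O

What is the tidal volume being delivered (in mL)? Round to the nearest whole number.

Vt = Cstat × (Pplat − PEEP) = 52.2 × (13 − 4) = 52.2 × 9.0 = 469.8 mL.

470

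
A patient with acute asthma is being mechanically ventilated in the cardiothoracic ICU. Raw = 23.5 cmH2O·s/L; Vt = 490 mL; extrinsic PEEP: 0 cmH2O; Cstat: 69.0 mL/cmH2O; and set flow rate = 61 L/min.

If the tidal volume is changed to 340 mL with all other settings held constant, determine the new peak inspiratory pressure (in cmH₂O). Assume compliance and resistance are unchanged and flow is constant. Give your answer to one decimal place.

Flow: 61 L/min ÷ 60 = 1.0167 L/s.
PIP = Vt/C + R·V̇ + PEEP (constant-flow equation of motion).
Only the elastic term changes: ΔPIP = ΔVt / C = (340 − 490) / 69.0 = -2.174 cmH2O.
Original PIP = 490/69.0 + 23.5×1.0167 + 0 = 30.994 cmH2O; new PIP = 30.994 + (-2.174) = 28.82 cmH2O.

28.8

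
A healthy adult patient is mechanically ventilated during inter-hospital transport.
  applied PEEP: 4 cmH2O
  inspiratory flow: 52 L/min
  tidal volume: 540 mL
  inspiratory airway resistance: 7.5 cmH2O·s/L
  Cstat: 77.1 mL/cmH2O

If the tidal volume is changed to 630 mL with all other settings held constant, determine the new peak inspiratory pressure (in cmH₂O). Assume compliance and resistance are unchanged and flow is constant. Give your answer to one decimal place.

Flow: 52 L/min ÷ 60 = 0.8667 L/s.
PIP = Vt/C + R·V̇ + PEEP (constant-flow equation of motion).
Only the elastic term changes: ΔPIP = ΔVt / C = (630 − 540) / 77.1 = 1.167 cmH2O.
Original PIP = 540/77.1 + 7.5×0.8667 + 4 = 17.504 cmH2O; new PIP = 17.504 + (1.167) = 18.671 cmH2O.

18.7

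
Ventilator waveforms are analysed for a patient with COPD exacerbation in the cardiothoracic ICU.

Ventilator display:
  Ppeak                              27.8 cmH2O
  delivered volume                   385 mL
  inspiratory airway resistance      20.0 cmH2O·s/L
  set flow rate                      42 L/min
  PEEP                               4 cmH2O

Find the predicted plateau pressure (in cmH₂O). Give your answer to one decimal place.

13.8

Flow: 42 L/min ÷ 60 = 0.7 L/s.
Pplat = PIP − Raw × flow = 27.8 − 20.0 × 0.7 = 27.8 − 14.0 = 13.8 cmH2O.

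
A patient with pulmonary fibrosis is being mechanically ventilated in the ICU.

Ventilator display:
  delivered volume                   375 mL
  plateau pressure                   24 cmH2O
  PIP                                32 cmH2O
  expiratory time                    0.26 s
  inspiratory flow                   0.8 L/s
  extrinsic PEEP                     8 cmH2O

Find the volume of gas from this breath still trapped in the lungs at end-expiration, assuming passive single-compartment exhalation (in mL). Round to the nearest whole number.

R = (PIP − Pplat)/V̇ = (32 − 24) / 0.8 = 8.0/0.8 = 10.0 cmH2O·s/L.
C = Vt/(Pplat − PEEP) = 375.0 / (24 − 8) = 375.0/16.0 = 23.438 mL/cmH2O.
τ = R × C = 10.0 × 0.02344 L/cmH2O = 0.2344 s.
Fraction remaining = e^(−Te/τ) = e^(−0.26/0.2344) = 0.3298.
Trapped volume = 375.0 × 0.3298 = 123.68 mL.

124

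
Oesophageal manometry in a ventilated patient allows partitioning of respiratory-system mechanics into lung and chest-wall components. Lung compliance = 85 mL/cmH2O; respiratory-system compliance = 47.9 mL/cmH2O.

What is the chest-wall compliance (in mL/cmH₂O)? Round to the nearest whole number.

110

1/Ccw = 1/Crs − 1/CL.
1/Ccw = 1/47.9 − 1/85 = 0.009112.
Ccw = 109.75 mL/cmH2O.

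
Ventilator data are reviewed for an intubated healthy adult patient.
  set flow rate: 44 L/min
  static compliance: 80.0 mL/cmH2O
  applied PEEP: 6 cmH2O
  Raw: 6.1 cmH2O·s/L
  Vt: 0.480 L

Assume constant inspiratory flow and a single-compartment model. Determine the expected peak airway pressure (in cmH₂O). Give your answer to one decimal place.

Flow: 44 L/min ÷ 60 = 0.7333 L/s.
Equation of motion (constant flow): PIP = Vt/C + R·V̇ + PEEP.
PIP = 480/80.0 + 6.1×0.7333 + 6 = 6.0 + 4.473 + 6 = 16.473 cmH2O.

16.5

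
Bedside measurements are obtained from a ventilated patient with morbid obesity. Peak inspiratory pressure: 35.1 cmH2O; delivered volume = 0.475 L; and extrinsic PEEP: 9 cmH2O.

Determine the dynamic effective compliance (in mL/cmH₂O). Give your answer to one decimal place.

18.2

Dynamic compliance = Vt / (PIP − PEEP) = 475 / (35.1 − 9) = 475 / 26.1 = 18.199 mL/cmH2O.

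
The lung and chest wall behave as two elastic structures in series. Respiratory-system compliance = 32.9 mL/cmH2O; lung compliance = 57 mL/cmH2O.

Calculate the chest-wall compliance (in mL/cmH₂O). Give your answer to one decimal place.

1/Ccw = 1/Crs − 1/CL.
1/Ccw = 1/32.9 − 1/57 = 0.01285.
Ccw = 77.821 mL/cmH2O.

77.8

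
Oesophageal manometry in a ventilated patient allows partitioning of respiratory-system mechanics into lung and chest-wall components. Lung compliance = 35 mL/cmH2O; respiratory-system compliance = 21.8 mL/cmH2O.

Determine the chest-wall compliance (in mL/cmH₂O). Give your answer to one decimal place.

57.8

1/Ccw = 1/Crs − 1/CL.
1/Ccw = 1/21.8 − 1/35 = 0.0173.
Ccw = 57.803 mL/cmH2O.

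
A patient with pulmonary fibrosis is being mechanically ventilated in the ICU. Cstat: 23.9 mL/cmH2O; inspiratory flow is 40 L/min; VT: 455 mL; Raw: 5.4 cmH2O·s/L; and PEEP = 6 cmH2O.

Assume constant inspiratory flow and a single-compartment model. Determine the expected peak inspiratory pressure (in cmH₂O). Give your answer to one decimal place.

28.6

Flow: 40 L/min ÷ 60 = 0.6667 L/s.
Equation of motion (constant flow): PIP = Vt/C + R·V̇ + PEEP.
PIP = 455/23.9 + 5.4×0.6667 + 6 = 19.038 + 3.6 + 6 = 28.638 cmH2O.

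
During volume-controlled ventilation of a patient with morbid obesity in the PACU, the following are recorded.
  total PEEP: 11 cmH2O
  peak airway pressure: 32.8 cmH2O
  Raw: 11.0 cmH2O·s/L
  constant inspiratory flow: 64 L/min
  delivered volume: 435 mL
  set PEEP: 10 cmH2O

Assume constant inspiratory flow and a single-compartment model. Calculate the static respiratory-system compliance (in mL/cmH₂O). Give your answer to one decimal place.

Flow: 64 L/min ÷ 60 = 1.0667 L/s.
Total PEEP = 11 cmH2O (set 10 + intrinsic 1); this is the baseline alveolar pressure.
Equation of motion (constant flow): PIP = Vt/C + R·V̇ + PEEP.
Vt/C = PIP − R·V̇ − PEEP = 32.8 − 11.0×1.0667 − 11 = 32.8 − 11.734 − 11 = 10.066 cmH2O.
C = Vt / 10.066 = 435 / 10.066 = 43.215 mL/cmH2O.

43.2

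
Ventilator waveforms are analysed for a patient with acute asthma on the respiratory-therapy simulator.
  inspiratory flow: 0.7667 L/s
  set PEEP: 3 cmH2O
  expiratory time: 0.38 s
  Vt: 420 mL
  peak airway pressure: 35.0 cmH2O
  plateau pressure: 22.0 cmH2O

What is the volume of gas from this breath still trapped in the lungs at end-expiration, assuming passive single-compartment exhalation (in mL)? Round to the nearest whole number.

152

R = (PIP − Pplat)/V̇ = (35.0 − 22.0) / 0.7667 = 13.0/0.7667 = 16.956 cmH2O·s/L.
C = Vt/(Pplat − PEEP) = 420.0 / (22.0 − 3) = 420.0/19.0 = 22.105 mL/cmH2O.
τ = R × C = 16.956 × 0.02211 L/cmH2O = 0.3749 s.
Fraction remaining = e^(−Te/τ) = e^(−0.38/0.3749) = 0.3629.
Trapped volume = 420.0 × 0.3629 = 152.42 mL.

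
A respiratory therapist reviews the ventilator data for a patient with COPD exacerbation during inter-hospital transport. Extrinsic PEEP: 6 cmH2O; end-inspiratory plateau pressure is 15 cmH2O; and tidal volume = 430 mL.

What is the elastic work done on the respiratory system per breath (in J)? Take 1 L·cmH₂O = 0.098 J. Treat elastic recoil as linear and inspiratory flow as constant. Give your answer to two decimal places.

0.19

Elastic work ≈ ½ × (Pplat − PEEP) × Vt = 0.5 × (15 − 6) × 0.430 L = 0.5 × 9.0 × 0.430 = 1.935 L·cmH2O.
× 0.098 J/(L·cmH2O) → 0.1896 J.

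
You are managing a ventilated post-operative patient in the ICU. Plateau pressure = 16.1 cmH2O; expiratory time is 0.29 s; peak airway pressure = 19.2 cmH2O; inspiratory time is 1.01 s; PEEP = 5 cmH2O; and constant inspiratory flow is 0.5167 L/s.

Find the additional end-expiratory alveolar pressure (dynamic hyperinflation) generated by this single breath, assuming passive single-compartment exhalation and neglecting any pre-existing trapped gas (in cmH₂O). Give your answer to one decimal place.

Vt = flow × Ti = 0.5167 L/s × 1.01 s × 1000 mL/L = 521.87 mL.
R = (PIP − Pplat)/V̇ = (19.2 − 16.1) / 0.5167 = 3.1/0.5167 = 6.0 cmH2O·s/L.
C = Vt/(Pplat − PEEP) = 521.87 / (16.1 − 5) = 521.87/11.1 = 47.015 mL/cmH2O.
τ = R × C = 6.0 × 0.04702 L/cmH2O = 0.2821 s.
Fraction remaining = e^(−Te/τ) = e^(−0.29/0.2821) = 0.3577; trapped volume = 521.87 × 0.3577 = 186.67 mL.
Additional alveolar pressure from trapping ≈ V_trapped / C = 186.67 / 47.015 = 3.97 cmH2O.

4.0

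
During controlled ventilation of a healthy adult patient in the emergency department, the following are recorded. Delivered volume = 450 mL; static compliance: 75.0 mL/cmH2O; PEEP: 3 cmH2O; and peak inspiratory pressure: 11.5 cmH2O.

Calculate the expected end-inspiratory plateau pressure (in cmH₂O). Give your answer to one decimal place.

Pplat = PEEP + Vt / Cstat = 3 + 450 / 75.0 = 3 + 6.0 = 9.0 cmH2O.

9.0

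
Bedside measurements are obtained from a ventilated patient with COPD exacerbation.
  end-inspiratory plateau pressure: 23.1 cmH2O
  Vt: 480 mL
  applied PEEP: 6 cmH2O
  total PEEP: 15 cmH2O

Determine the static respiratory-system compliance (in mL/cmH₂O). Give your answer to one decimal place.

End-expiratory occlusion gives total PEEP = 15 cmH2O (intrinsic PEEP = 15 − 6 = 9). Use total PEEP for the elastic gradient.
Cstat = Vt / (Pplat − PEEPtotal) = 480 / (23.1 − 15) = 480 / 8.1 = 59.259 mL/cmH2O.

59.3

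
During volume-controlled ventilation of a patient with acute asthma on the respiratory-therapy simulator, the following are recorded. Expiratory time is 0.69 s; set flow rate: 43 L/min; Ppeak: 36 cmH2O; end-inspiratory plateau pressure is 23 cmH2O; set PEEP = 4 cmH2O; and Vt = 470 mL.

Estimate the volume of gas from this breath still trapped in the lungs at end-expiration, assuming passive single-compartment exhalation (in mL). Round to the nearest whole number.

Flow: 43 L/min ÷ 60 = 0.7167 L/s.
R = (PIP − Pplat)/V̇ = (36 − 23) / 0.7167 = 13.0/0.7167 = 18.139 cmH2O·s/L.
C = Vt/(Pplat − PEEP) = 470.0 / (23 − 4) = 470.0/19.0 = 24.737 mL/cmH2O.
τ = R × C = 18.139 × 0.02474 L/cmH2O = 0.4488 s.
Fraction remaining = e^(−Te/τ) = e^(−0.69/0.4488) = 0.2149.
Trapped volume = 470.0 × 0.2149 = 101.0 mL.

101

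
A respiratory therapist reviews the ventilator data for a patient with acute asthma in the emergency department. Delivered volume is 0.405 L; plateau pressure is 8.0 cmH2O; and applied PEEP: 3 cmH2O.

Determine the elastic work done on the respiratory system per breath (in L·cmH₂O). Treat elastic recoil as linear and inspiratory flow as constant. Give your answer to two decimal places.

1.01

Elastic work ≈ ½ × (Pplat − PEEP) × Vt = 0.5 × (8.0 − 3) × 0.405 L = 0.5 × 5.0 × 0.405 = 1.013 L·cmH2O.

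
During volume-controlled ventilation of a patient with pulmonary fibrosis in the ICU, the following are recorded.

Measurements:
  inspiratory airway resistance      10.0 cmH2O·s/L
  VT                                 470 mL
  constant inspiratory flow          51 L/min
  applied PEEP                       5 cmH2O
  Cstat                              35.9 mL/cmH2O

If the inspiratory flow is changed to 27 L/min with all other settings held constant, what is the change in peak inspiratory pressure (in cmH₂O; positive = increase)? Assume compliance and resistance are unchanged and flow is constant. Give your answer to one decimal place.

Flow: 51 L/min ÷ 60 = 0.85 L/s.
New flow: 27 L/min ÷ 60 = 0.45 L/s.
PIP = Vt/C + R·V̇ + PEEP (constant-flow equation of motion).
Only the resistive term changes: ΔPIP = R × ΔV̇ = 10.0 × (0.45 − 0.85) = 10.0 × -0.4 = -4.0 cmH2O.

-4.0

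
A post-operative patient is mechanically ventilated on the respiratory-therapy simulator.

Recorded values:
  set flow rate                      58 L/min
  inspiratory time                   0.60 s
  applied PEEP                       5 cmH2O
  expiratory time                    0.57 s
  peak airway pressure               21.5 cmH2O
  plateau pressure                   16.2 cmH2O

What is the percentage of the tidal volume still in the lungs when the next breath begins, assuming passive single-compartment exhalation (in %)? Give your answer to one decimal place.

Flow: 58 L/min ÷ 60 = 0.9667 L/s.
Vt = flow × Ti = 0.9667 L/s × 0.60 s × 1000 mL/L = 580.02 mL.
R = (PIP − Pplat)/V̇ = (21.5 − 16.2) / 0.9667 = 5.3/0.9667 = 5.483 cmH2O·s/L.
C = Vt/(Pplat − PEEP) = 580.02 / (16.2 − 5) = 580.02/11.2 = 51.788 mL/cmH2O.
τ = R × C = 5.483 × 0.05179 L/cmH2O = 0.284 s.
Fraction remaining at end-expiration = e^(−Te/τ) = e^(−0.57/0.284) = 0.1344 → 13.44%.

13.4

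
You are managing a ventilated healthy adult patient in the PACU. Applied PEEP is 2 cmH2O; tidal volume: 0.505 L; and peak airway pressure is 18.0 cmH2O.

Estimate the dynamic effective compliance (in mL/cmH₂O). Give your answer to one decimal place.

31.6

Dynamic compliance = Vt / (PIP − PEEP) = 505 / (18.0 − 2) = 505 / 16.0 = 31.563 mL/cmH2O.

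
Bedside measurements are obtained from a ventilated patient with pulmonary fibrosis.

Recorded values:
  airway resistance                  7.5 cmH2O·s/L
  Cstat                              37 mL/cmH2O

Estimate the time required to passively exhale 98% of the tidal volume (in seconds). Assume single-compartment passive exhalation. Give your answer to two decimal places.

τ = R × C = 7.5 × 37 mL/cmH2O = 7.5 × 0.037 L/cmH2O = 0.2775 s.
Exhaled fraction f = 1 − e^(−t/τ) → t = −τ·ln(1 − f) = −0.2775·ln(0.02) = 1.086 s.

1.09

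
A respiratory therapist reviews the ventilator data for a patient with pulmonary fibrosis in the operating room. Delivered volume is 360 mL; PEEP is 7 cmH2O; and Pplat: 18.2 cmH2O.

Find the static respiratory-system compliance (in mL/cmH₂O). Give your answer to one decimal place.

Cstat = Vt / (Pplat − PEEP) = 360 / (18.2 − 7) = 360 / 11.2 = 32.143 mL/cmH2O.

32.1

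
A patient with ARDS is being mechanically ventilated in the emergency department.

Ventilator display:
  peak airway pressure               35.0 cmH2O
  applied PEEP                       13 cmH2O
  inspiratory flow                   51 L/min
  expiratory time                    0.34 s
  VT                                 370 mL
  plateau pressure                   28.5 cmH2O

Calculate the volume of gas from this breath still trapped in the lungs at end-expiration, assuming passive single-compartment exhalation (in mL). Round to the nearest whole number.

Flow: 51 L/min ÷ 60 = 0.85 L/s.
R = (PIP − Pplat)/V̇ = (35.0 − 28.5) / 0.85 = 6.5/0.85 = 7.647 cmH2O·s/L.
C = Vt/(Pplat − PEEP) = 370.0 / (28.5 − 13) = 370.0/15.5 = 23.871 mL/cmH2O.
τ = R × C = 7.647 × 0.02387 L/cmH2O = 0.1825 s.
Fraction remaining = e^(−Te/τ) = e^(−0.34/0.1825) = 0.1552.
Trapped volume = 370.0 × 0.1552 = 57.424 mL.

57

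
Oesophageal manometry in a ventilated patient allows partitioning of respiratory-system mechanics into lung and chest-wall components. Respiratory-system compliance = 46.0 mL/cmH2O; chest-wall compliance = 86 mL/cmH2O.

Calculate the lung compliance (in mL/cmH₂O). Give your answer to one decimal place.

98.9

1/CL = 1/Crs − 1/Ccw.
1/CL = 1/46.0 − 1/86 = 0.01011.
CL = 98.912 mL/cmH2O.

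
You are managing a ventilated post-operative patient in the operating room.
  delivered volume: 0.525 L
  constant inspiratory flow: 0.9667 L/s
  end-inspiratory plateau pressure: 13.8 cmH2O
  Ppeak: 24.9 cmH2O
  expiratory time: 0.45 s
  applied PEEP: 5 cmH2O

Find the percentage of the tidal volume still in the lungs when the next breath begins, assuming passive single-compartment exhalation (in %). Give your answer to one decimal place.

R = (PIP − Pplat)/V̇ = (24.9 − 13.8) / 0.9667 = 11.1/0.9667 = 11.482 cmH2O·s/L.
C = Vt/(Pplat − PEEP) = 525.0 / (13.8 − 5) = 525.0/8.8 = 59.659 mL/cmH2O.
τ = R × C = 11.482 × 0.05966 L/cmH2O = 0.685 s.
Fraction remaining at end-expiration = e^(−Te/τ) = e^(−0.45/0.685) = 0.5184 → 51.84%.

51.8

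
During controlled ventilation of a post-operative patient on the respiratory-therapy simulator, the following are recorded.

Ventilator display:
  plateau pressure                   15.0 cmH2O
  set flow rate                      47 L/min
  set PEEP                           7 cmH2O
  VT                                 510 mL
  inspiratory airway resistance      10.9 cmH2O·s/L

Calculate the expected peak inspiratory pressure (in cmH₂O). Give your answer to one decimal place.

Flow: 47 L/min ÷ 60 = 0.7833 L/s.
PIP = Pplat + Raw × flow = 15.0 + 10.9 × 0.7833 = 15.0 + 8.538 = 23.538 cmH2O.

23.5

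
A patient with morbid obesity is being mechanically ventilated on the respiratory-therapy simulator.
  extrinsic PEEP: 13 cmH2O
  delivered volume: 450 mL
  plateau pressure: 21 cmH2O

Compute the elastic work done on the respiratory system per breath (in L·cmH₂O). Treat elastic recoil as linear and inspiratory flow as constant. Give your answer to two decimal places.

Elastic work ≈ ½ × (Pplat − PEEP) × Vt = 0.5 × (21 − 13) × 0.450 L = 0.5 × 8.0 × 0.450 = 1.8 L·cmH2O.

1.80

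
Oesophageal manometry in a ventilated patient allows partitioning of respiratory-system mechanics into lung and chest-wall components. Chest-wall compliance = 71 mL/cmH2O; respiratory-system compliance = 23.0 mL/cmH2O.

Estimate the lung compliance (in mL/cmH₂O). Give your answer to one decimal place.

34.0

1/CL = 1/Crs − 1/Ccw.
1/CL = 1/23.0 − 1/71 = 0.02939.
CL = 34.025 mL/cmH2O.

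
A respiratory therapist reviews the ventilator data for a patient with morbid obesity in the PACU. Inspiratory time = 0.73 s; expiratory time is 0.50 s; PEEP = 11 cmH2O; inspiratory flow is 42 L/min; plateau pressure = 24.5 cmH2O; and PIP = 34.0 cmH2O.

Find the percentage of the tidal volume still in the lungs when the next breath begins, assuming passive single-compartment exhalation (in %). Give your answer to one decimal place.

Flow: 42 L/min ÷ 60 = 0.7 L/s.
Vt = flow × Ti = 0.7 L/s × 0.73 s × 1000 mL/L = 511.0 mL.
R = (PIP − Pplat)/V̇ = (34.0 − 24.5) / 0.7 = 9.5/0.7 = 13.571 cmH2O·s/L.
C = Vt/(Pplat − PEEP) = 511.0 / (24.5 − 11) = 511.0/13.5 = 37.852 mL/cmH2O.
τ = R × C = 13.571 × 0.03785 L/cmH2O = 0.5137 s.
Fraction remaining at end-expiration = e^(−Te/τ) = e^(−0.50/0.5137) = 0.3778 → 37.78%.

37.8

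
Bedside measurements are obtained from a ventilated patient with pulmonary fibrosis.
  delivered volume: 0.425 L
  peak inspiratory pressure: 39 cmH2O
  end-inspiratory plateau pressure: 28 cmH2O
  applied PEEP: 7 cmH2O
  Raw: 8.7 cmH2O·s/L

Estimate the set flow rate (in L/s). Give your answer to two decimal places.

flow = (PIP − Pplat) / Raw = 11.0 / 8.7 = 1.264 L/s.

1.26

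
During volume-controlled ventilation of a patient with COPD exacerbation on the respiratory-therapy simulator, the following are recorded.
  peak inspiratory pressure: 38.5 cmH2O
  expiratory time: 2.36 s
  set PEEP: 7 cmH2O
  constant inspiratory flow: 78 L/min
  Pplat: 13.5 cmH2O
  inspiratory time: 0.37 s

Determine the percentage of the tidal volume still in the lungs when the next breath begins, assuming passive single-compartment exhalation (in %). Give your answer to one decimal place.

19.0

Flow: 78 L/min ÷ 60 = 1.3 L/s.
Vt = flow × Ti = 1.3 L/s × 0.37 s × 1000 mL/L = 481.0 mL.
R = (PIP − Pplat)/V̇ = (38.5 − 13.5) / 1.3 = 25.0/1.3 = 19.231 cmH2O·s/L.
C = Vt/(Pplat − PEEP) = 481.0 / (13.5 − 7) = 481.0/6.5 = 74.0 mL/cmH2O.
τ = R × C = 19.231 × 0.074 L/cmH2O = 1.423 s.
Fraction remaining at end-expiration = e^(−Te/τ) = e^(−2.36/1.423) = 0.1904 → 19.04%.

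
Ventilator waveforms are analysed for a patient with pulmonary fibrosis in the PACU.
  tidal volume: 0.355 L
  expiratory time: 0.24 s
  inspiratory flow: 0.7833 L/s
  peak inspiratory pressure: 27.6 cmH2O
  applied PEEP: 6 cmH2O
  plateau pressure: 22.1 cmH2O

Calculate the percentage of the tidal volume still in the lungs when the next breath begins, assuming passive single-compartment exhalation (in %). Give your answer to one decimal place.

21.2

R = (PIP − Pplat)/V̇ = (27.6 − 22.1) / 0.7833 = 5.5/0.7833 = 7.022 cmH2O·s/L.
C = Vt/(Pplat − PEEP) = 355.0 / (22.1 − 6) = 355.0/16.1 = 22.05 mL/cmH2O.
τ = R × C = 7.022 × 0.02205 L/cmH2O = 0.1548 s.
Fraction remaining at end-expiration = e^(−Te/τ) = e^(−0.24/0.1548) = 0.2122 → 21.22%.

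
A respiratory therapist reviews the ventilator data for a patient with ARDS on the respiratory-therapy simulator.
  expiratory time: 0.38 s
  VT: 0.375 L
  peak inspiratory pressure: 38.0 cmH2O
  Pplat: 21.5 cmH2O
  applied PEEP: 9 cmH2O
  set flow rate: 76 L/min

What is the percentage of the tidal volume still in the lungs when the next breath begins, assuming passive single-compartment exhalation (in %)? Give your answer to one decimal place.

37.8

Flow: 76 L/min ÷ 60 = 1.2667 L/s.
R = (PIP − Pplat)/V̇ = (38.0 − 21.5) / 1.2667 = 16.5/1.2667 = 13.026 cmH2O·s/L.
C = Vt/(Pplat − PEEP) = 375.0 / (21.5 − 9) = 375.0/12.5 = 30.0 mL/cmH2O.
τ = R × C = 13.026 × 0.03 L/cmH2O = 0.3908 s.
Fraction remaining at end-expiration = e^(−Te/τ) = e^(−0.38/0.3908) = 0.3782 → 37.82%.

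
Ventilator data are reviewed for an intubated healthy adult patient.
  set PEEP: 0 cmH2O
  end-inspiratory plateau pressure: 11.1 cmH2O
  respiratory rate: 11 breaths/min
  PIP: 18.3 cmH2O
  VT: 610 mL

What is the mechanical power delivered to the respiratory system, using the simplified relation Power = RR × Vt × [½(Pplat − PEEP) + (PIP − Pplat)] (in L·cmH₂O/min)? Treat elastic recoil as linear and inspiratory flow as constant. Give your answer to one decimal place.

85.6

Per-breath work = Vt × [½(Pplat−PEEP) + (PIP−Pplat)] = 0.610 × [0.5×11.1 + 7.2] = 0.610 × 12.75 = 7.778 L·cmH2O.
Power = 11 × 7.778 = 85.558 L·cmH2O/min.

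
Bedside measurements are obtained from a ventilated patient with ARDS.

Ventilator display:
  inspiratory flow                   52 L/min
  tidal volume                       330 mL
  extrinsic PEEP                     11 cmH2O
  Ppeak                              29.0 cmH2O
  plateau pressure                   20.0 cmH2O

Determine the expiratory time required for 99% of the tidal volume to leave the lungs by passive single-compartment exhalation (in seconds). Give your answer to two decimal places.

1.75

Flow: 52 L/min ÷ 60 = 0.8667 L/s.
R = (PIP − Pplat)/V̇ = (29.0 − 20.0) / 0.8667 = 9.0/0.8667 = 10.384 cmH2O·s/L.
C = Vt/(Pplat − PEEP) = 330.0 / (20.0 − 11) = 330.0/9.0 = 36.667 mL/cmH2O.
τ = R × C = 10.384 × 0.03667 L/cmH2O = 0.3808 s.
t = −τ·ln(1 − 0.99) = −0.3808·ln(0.01) = 1.754 s.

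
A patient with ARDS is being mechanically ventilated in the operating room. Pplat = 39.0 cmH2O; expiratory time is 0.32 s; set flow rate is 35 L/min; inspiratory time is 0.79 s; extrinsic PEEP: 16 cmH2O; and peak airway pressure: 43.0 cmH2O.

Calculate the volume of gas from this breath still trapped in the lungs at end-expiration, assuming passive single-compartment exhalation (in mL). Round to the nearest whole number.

45

Flow: 35 L/min ÷ 60 = 0.5833 L/s.
Vt = flow × Ti = 0.5833 L/s × 0.79 s × 1000 mL/L = 460.81 mL.
R = (PIP − Pplat)/V̇ = (43.0 − 39.0) / 0.5833 = 4.0/0.5833 = 6.858 cmH2O·s/L.
C = Vt/(Pplat − PEEP) = 460.81 / (39.0 − 16) = 460.81/23.0 = 20.035 mL/cmH2O.
τ = R × C = 6.858 × 0.02004 L/cmH2O = 0.1374 s.
Fraction remaining = e^(−Te/τ) = e^(−0.32/0.1374) = 0.0974.
Trapped volume = 460.81 × 0.0974 = 44.883 mL.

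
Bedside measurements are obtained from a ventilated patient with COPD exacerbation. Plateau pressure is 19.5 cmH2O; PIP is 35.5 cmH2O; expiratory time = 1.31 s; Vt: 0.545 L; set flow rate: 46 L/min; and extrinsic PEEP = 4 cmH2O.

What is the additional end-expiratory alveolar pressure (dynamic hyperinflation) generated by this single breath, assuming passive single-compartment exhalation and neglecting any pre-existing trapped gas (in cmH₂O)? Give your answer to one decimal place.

Flow: 46 L/min ÷ 60 = 0.7667 L/s.
R = (PIP − Pplat)/V̇ = (35.5 − 19.5) / 0.7667 = 16.0/0.7667 = 20.869 cmH2O·s/L.
C = Vt/(Pplat − PEEP) = 545.0 / (19.5 − 4) = 545.0/15.5 = 35.161 mL/cmH2O.
τ = R × C = 20.869 × 0.03516 L/cmH2O = 0.7338 s.
Fraction remaining = e^(−Te/τ) = e^(−1.31/0.7338) = 0.1678; trapped volume = 545.0 × 0.1678 = 91.451 mL.
Additional alveolar pressure from trapping ≈ V_trapped / C = 91.451 / 35.161 = 2.601 cmH2O.

2.6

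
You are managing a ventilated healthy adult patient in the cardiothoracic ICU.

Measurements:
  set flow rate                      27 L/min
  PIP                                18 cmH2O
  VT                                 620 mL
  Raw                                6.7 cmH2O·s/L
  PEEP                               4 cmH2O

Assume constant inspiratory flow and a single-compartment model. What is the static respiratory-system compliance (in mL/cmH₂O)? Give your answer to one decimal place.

56.4

Flow: 27 L/min ÷ 60 = 0.45 L/s.
Equation of motion (constant flow): PIP = Vt/C + R·V̇ + PEEP.
Vt/C = PIP − R·V̇ − PEEP = 18 − 6.7×0.45 − 4 = 18 − 3.015 − 4 = 10.985 cmH2O.
C = Vt / 10.985 = 620 / 10.985 = 56.441 mL/cmH2O.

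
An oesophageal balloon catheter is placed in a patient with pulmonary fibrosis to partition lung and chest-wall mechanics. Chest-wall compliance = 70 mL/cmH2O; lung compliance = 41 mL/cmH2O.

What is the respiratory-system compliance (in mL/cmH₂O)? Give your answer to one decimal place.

Lung and chest wall are elastances in series: 1/Crs = 1/CL + 1/Ccw.
1/Crs = 1/41 + 1/70 = 0.03868.
Crs = 25.853 mL/cmH2O.

25.9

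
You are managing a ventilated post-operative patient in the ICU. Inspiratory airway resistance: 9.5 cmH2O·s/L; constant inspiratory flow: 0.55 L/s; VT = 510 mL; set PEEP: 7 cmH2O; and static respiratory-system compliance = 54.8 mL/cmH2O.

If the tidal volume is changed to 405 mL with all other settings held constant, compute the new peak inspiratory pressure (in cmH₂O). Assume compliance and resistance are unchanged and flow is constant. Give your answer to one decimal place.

19.6

PIP = Vt/C + R·V̇ + PEEP (constant-flow equation of motion).
Only the elastic term changes: ΔPIP = ΔVt / C = (405 − 510) / 54.8 = -1.916 cmH2O.
Original PIP = 510/54.8 + 9.5×0.55 + 7 = 21.532 cmH2O; new PIP = 21.532 + (-1.916) = 19.616 cmH2O.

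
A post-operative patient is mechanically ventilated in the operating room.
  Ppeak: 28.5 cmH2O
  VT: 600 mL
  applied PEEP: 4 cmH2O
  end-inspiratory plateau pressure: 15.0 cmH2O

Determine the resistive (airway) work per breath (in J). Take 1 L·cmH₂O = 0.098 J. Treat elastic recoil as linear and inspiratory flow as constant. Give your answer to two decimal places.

0.79

With constant inspiratory flow the resistive pressure is constant at PIP − Pplat = 28.5 − 15.0 = 13.5 cmH2O, so resistive work = 13.5 × 0.600 = 8.1 L·cmH2O.
× 0.098 J/(L·cmH2O) → 0.7938 J.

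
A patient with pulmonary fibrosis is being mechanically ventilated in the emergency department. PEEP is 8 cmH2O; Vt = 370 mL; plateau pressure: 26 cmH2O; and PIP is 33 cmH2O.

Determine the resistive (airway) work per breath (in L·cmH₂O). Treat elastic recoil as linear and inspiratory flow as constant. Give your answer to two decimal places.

With constant inspiratory flow the resistive pressure is constant at PIP − Pplat = 33 − 26 = 7.0 cmH2O, so resistive work = 7.0 × 0.370 = 2.59 L·cmH2O.

2.59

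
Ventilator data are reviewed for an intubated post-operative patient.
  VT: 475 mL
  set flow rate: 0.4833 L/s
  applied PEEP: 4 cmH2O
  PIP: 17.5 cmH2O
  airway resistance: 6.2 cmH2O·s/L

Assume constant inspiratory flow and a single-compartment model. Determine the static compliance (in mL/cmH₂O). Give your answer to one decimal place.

45.2

Equation of motion (constant flow): PIP = Vt/C + R·V̇ + PEEP.
Vt/C = PIP − R·V̇ − PEEP = 17.5 − 6.2×0.4833 − 4 = 17.5 − 2.996 − 4 = 10.504 cmH2O.
C = Vt / 10.504 = 475 / 10.504 = 45.221 mL/cmH2O.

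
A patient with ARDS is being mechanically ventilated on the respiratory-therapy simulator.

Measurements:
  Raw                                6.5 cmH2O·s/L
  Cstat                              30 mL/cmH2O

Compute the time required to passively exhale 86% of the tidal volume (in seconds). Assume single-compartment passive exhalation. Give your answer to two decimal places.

τ = R × C = 6.5 × 30 mL/cmH2O = 6.5 × 0.030 L/cmH2O = 0.195 s.
Exhaled fraction f = 1 − e^(−t/τ) → t = −τ·ln(1 − f) = −0.195·ln(0.14) = 0.3834 s.

0.38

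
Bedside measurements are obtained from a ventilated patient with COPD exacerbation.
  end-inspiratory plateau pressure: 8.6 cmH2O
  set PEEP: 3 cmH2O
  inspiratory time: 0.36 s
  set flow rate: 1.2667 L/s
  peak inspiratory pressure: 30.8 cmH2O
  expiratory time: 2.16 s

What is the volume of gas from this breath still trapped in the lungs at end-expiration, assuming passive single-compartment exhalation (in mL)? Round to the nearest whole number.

Vt = flow × Ti = 1.2667 L/s × 0.36 s × 1000 mL/L = 456.01 mL.
R = (PIP − Pplat)/V̇ = (30.8 − 8.6) / 1.2667 = 22.2/1.2667 = 17.526 cmH2O·s/L.
C = Vt/(Pplat − PEEP) = 456.01 / (8.6 − 3) = 456.01/5.6 = 81.43 mL/cmH2O.
τ = R × C = 17.526 × 0.08143 L/cmH2O = 1.427 s.
Fraction remaining = e^(−Te/τ) = e^(−2.16/1.427) = 0.2201.
Trapped volume = 456.01 × 0.2201 = 100.37 mL.

100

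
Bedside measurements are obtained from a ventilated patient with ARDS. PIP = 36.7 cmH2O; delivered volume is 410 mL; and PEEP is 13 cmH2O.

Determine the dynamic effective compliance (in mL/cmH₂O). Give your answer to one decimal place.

17.3

Dynamic compliance = Vt / (PIP − PEEP) = 410 / (36.7 − 13) = 410 / 23.7 = 17.3 mL/cmH2O.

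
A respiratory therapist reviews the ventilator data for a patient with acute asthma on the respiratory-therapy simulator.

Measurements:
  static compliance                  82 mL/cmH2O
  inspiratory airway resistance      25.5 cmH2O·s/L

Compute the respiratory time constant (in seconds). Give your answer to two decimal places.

τ = R × C = 25.5 × 82 mL/cmH2O = 25.5 × 0.082 L/cmH2O = 2.091 s.

2.09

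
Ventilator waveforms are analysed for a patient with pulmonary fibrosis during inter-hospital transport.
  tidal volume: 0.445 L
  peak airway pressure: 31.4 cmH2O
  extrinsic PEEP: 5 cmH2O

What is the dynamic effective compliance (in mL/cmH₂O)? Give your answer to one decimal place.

16.9

Dynamic compliance = Vt / (PIP − PEEP) = 445 / (31.4 − 5) = 445 / 26.4 = 16.856 mL/cmH2O.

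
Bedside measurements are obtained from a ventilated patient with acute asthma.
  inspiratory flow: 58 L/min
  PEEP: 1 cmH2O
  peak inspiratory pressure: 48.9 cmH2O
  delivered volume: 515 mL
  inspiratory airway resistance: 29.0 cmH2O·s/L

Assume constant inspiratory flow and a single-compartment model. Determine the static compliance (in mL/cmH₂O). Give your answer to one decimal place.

25.9

Flow: 58 L/min ÷ 60 = 0.9667 L/s.
Equation of motion (constant flow): PIP = Vt/C + R·V̇ + PEEP.
Vt/C = PIP − R·V̇ − PEEP = 48.9 − 29.0×0.9667 − 1 = 48.9 − 28.034 − 1 = 19.866 cmH2O.
C = Vt / 19.866 = 515 / 19.866 = 25.924 mL/cmH2O.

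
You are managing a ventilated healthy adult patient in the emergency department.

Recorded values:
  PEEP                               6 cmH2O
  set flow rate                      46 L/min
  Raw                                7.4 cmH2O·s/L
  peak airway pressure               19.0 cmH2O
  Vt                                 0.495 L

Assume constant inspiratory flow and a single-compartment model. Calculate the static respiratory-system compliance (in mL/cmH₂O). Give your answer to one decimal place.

Flow: 46 L/min ÷ 60 = 0.7667 L/s.
Equation of motion (constant flow): PIP = Vt/C + R·V̇ + PEEP.
Vt/C = PIP − R·V̇ − PEEP = 19.0 − 7.4×0.7667 − 6 = 19.0 − 5.674 − 6 = 7.326 cmH2O.
C = Vt / 7.326 = 495 / 7.326 = 67.568 mL/cmH2O.

67.6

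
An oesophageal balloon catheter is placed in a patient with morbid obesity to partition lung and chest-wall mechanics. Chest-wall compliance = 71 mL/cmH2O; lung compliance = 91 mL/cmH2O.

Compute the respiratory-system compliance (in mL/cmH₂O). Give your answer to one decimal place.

Lung and chest wall are elastances in series: 1/Crs = 1/CL + 1/Ccw.
1/Crs = 1/91 + 1/71 = 0.02507.
Crs = 39.888 mL/cmH2O.

39.9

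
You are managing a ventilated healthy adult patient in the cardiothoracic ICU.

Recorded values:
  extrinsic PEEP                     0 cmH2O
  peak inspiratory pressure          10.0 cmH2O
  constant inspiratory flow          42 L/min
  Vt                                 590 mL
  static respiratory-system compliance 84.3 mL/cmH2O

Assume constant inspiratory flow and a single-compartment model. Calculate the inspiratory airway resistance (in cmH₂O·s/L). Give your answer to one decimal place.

Flow: 42 L/min ÷ 60 = 0.7 L/s.
Equation of motion (constant flow): PIP = Vt/C + R·V̇ + PEEP.
R·V̇ = PIP − Vt/C − PEEP = 10.0 − 590/84.3 − 0 = 10.0 − 6.999 − 0 = 3.001 cmH2O.
R = 3.001 / 0.7 = 4.287 cmH2O·s/L.

4.3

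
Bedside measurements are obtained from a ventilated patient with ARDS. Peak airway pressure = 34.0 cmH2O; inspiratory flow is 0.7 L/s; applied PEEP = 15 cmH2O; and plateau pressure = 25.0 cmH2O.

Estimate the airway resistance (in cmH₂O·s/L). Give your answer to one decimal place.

Raw = (PIP − Pplat) / flow = (34.0 − 25.0) / 0.7 = 9.0 / 0.7 = 12.857 cmH2O·s/L.

12.9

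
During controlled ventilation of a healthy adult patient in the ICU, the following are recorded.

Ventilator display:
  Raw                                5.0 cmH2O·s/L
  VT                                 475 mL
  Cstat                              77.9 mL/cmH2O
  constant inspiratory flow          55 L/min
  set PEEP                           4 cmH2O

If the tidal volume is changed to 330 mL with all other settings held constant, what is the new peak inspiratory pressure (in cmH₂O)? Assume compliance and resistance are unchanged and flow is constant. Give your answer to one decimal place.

12.8

Flow: 55 L/min ÷ 60 = 0.9167 L/s.
PIP = Vt/C + R·V̇ + PEEP (constant-flow equation of motion).
Only the elastic term changes: ΔPIP = ΔVt / C = (330 − 475) / 77.9 = -1.861 cmH2O.
Original PIP = 475/77.9 + 5.0×0.9167 + 4 = 14.681 cmH2O; new PIP = 14.681 + (-1.861) = 12.82 cmH2O.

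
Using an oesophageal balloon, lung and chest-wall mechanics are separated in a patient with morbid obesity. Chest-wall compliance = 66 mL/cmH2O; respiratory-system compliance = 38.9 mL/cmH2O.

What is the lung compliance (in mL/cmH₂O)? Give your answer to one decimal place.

94.7

1/CL = 1/Crs − 1/Ccw.
1/CL = 1/38.9 − 1/66 = 0.01056.
CL = 94.697 mL/cmH2O.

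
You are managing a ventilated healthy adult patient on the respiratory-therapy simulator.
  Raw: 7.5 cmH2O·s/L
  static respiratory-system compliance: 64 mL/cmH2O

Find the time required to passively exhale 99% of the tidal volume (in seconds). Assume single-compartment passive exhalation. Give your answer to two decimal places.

2.21

τ = R × C = 7.5 × 64 mL/cmH2O = 7.5 × 0.064 L/cmH2O = 0.48 s.
Exhaled fraction f = 1 − e^(−t/τ) → t = −τ·ln(1 − f) = −0.48·ln(0.01) = 2.21 s.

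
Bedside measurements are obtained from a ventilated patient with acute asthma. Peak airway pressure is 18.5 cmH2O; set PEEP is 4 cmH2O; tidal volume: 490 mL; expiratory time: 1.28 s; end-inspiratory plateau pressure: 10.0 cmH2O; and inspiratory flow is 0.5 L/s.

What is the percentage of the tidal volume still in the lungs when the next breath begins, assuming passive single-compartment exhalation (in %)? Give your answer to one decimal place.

39.8

R = (PIP − Pplat)/V̇ = (18.5 − 10.0) / 0.5 = 8.5/0.5 = 17.0 cmH2O·s/L.
C = Vt/(Pplat − PEEP) = 490.0 / (10.0 − 4) = 490.0/6.0 = 81.667 mL/cmH2O.
τ = R × C = 17.0 × 0.08167 L/cmH2O = 1.388 s.
Fraction remaining at end-expiration = e^(−Te/τ) = e^(−1.28/1.388) = 0.3976 → 39.76%.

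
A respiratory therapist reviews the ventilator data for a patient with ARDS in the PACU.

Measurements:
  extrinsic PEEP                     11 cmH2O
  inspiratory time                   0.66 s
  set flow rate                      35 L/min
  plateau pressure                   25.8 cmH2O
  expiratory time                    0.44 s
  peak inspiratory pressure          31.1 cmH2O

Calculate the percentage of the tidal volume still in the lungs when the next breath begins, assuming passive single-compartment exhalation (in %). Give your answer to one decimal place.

15.5

Flow: 35 L/min ÷ 60 = 0.5833 L/s.
Vt = flow × Ti = 0.5833 L/s × 0.66 s × 1000 mL/L = 384.98 mL.
R = (PIP − Pplat)/V̇ = (31.1 − 25.8) / 0.5833 = 5.3/0.5833 = 9.086 cmH2O·s/L.
C = Vt/(Pplat − PEEP) = 384.98 / (25.8 − 11) = 384.98/14.8 = 26.012 mL/cmH2O.
τ = R × C = 9.086 × 0.02601 L/cmH2O = 0.2363 s.
Fraction remaining at end-expiration = e^(−Te/τ) = e^(−0.44/0.2363) = 0.1554 → 15.54%.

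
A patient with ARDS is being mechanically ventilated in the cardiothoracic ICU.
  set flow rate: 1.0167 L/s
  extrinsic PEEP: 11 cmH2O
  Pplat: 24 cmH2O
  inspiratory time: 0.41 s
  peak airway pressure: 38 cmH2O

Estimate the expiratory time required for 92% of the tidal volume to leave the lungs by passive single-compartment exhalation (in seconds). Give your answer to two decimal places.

1.12

Vt = flow × Ti = 1.0167 L/s × 0.41 s × 1000 mL/L = 416.85 mL.
R = (PIP − Pplat)/V̇ = (38 − 24) / 1.0167 = 14.0/1.0167 = 13.77 cmH2O·s/L.
C = Vt/(Pplat − PEEP) = 416.85 / (24 − 11) = 416.85/13.0 = 32.065 mL/cmH2O.
τ = R × C = 13.77 × 0.03207 L/cmH2O = 0.4416 s.
t = −τ·ln(1 − 0.92) = −0.4416·ln(0.08) = 1.115 s.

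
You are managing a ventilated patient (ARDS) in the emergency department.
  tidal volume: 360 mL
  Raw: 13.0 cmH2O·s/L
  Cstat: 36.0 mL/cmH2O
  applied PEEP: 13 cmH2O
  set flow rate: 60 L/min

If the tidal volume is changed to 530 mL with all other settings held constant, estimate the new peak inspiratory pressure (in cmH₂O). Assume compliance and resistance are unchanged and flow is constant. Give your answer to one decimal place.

40.7

Flow: 60 L/min ÷ 60 = 1 L/s.
PIP = Vt/C + R·V̇ + PEEP (constant-flow equation of motion).
Only the elastic term changes: ΔPIP = ΔVt / C = (530 − 360) / 36.0 = 4.722 cmH2O.
Original PIP = 360/36.0 + 13.0×1 + 13 = 36.0 cmH2O; new PIP = 36.0 + (4.722) = 40.722 cmH2O.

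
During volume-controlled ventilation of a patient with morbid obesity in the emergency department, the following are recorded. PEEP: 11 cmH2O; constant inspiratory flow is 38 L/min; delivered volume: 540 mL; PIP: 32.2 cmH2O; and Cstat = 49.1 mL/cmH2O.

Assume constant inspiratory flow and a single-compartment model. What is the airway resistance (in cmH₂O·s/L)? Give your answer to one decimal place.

16.1

Flow: 38 L/min ÷ 60 = 0.6333 L/s.
Equation of motion (constant flow): PIP = Vt/C + R·V̇ + PEEP.
R·V̇ = PIP − Vt/C − PEEP = 32.2 − 540/49.1 − 11 = 32.2 − 10.998 − 11 = 10.202 cmH2O.
R = 10.202 / 0.6333 = 16.109 cmH2O·s/L.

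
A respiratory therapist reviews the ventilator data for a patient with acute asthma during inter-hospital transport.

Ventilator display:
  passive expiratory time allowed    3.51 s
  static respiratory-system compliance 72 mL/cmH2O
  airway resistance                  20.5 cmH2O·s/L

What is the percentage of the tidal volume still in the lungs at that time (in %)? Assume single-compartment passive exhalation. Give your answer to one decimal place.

τ = R × C = 20.5 × 72 mL/cmH2O = 20.5 × 0.072 L/cmH2O = 1.476 s.
Passive exhalation: V(t)/V₀ = e^(−t/τ) = e^(−3.51/1.476) = 0.09273.
Fraction remaining = 0.09273 → 9.273%.

9.3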